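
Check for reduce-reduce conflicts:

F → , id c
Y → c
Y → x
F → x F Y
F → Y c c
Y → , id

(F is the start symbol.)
No reduce-reduce conflicts

Augment with F' → F and build the canonical LR(0) collection (I0 = CLOSURE({[F' → . F]}), then GOTO on every symbol after a dot until no new states appear). It has 15 states:
  I0: { [F → . , id c], [F → . Y c c], [F → . x F Y], [F' → . F], [Y → . , id], [Y → . c], [Y → . x] }  — shift
  I1: { [F → , . id c], [Y → , . id] }  — shift
  I2: { [F' → F .] }  — accept
  I3: { [F → Y . c c] }  — shift
  I4: { [Y → c .] }  — reduce
  I5: { [F → . , id c], [F → . Y c c], [F → . x F Y], [F → x . F Y], [Y → . , id], [Y → . c], [Y → . x], [Y → x .] }  — shift, reduce
  I6: { [F → x F . Y], [Y → . , id], [Y → . c], [Y → . x] }  — shift
  I7: { [Y → , . id] }  — shift
  I8: { [F → x F Y .] }  — reduce
  I9: { [Y → x .] }  — reduce
  I10: { [Y → , id .] }  — reduce
  I11: { [F → Y c . c] }  — shift
  I12: { [F → Y c c .] }  — reduce
  I13: { [F → , id . c], [Y → , id .] }  — shift, reduce
  I14: { [F → , id c .] }  — reduce

No state contains more than one complete item.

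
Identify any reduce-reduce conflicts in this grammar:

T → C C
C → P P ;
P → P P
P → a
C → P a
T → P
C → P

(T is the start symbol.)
Yes — I2: [C → P .] vs [T → P .]; I6: [C → P a .] vs [P → a .]

A reduce-reduce conflict occurs when an LR(0) state has two complete items [A → α .] and [B → β .] — both call for a reduction, and with no lookahead the parser cannot choose between them.

Augment with T' → T and build the canonical LR(0) collection (I0 = CLOSURE({[T' → . T]}), then GOTO on every symbol after a dot until no new states appear). It has 11 states:
  I0: { [C → . P P ;], [C → . P a], [C → . P], [P → . P P], [P → . a], [T → . C C], [T → . P], [T' → . T] }  — shift
  I1: { [C → . P P ;], [C → . P a], [C → . P], [P → . P P], [P → . a], [T → C . C] }  — shift
  I2: { [C → P . P ;], [C → P . a], [C → P .], [P → . P P], [P → . a], [P → P . P], [T → P .] }  — shift, 2 reduces
  I3: { [T' → T .] }  — accept
  I4: { [P → a .] }  — reduce
  I5: { [C → P P . ;], [P → . P P], [P → . a], [P → P . P], [P → P P .] }  — shift, reduce
  I6: { [C → P a .], [P → a .] }  — 2 reduces
  I7: { [C → P P ; .] }  — reduce
  I8: { [P → . P P], [P → . a], [P → P . P], [P → P P .] }  — shift, reduce
  I9: { [T → C C .] }  — reduce
  I10: { [C → P . P ;], [C → P . a], [C → P .], [P → . P P], [P → . a], [P → P . P] }  — shift, reduce

I2 contains complete items [C → P .], [T → P .] — reduce-reduce conflict.
I6 contains complete items [C → P a .], [P → a .] — reduce-reduce conflict.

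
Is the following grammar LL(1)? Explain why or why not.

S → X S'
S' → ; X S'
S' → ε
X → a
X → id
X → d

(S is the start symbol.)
Yes, the grammar is LL(1).

Relevant sets:
  FOLLOW(S') = { $ }

For S':
  PREDICT(S' → ';' X S') = { ';' }
  PREDICT(S' → ε) = { $ }
For X:
  PREDICT(X → a) = { 'a' }
  PREDICT(X → id) = { 'id' }
  PREDICT(X → d) = { 'd' }
S has a single production, so nothing to check there.

All predict sets are disjoint. The grammar IS LL(1).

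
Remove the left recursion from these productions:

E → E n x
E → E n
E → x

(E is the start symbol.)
E → x E'
E' → n x E'
E' → n E'
E' → ε

E is directly left-recursive. The standard transformation for
  A → A α₁ | ... | A α_m | β₁ | ... | β_n
is
  A  → β₁ A' | ... | β_n A'
  A' → α₁ A' | ... | α_m A' | ε

E → x becomes E → x E'
E → E n x becomes E' → n x E'
E → E n becomes E' → n E'
Add E' → ε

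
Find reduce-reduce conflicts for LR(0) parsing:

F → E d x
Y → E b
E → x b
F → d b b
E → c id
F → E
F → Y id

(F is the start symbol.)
No reduce-reduce conflicts

A reduce-reduce conflict occurs when an LR(0) state has two complete items [A → α .] and [B → β .] — both call for a reduction, and with no lookahead the parser cannot choose between them.

Augment with F' → F and build the canonical LR(0) collection (I0 = CLOSURE({[F' → . F]}), then GOTO on every symbol after a dot until no new states appear). It has 15 states:
  I0: { [E → . c id], [E → . x b], [F → . E d x], [F → . E], [F → . Y id], [F → . d b b], [F' → . F], [Y → . E b] }  — shift
  I1: { [F → E . d x], [F → E .], [Y → E . b] }  — shift, reduce
  I2: { [F' → F .] }  — accept
  I3: { [F → Y . id] }  — shift
  I4: { [E → c . id] }  — shift
  I5: { [F → d . b b] }  — shift
  I6: { [E → x . b] }  — shift
  I7: { [E → x b .] }  — reduce
  I8: { [F → d b . b] }  — shift
  I9: { [F → d b b .] }  — reduce
  I10: { [E → c id .] }  — reduce
  I11: { [F → Y id .] }  — reduce
  I12: { [Y → E b .] }  — reduce
  I13: { [F → E d . x] }  — shift
  I14: { [F → E d x .] }  — reduce

No state contains more than one complete item.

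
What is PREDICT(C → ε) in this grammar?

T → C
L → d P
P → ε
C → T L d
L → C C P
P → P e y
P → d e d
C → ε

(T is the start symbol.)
{ $, 'd', 'e' }

PREDICT(C → ε) = (FIRST(RHS) \ {ε}) ∪ (FOLLOW(C) if ε ∈ FIRST(RHS), i.e. RHS ⇒* ε)
The right-hand side is ε (FIRST(ε) = { ε }), so the predict set is FOLLOW(C) = { $, 'd', 'e' }
PREDICT(C → ε) = { $, 'd', 'e' }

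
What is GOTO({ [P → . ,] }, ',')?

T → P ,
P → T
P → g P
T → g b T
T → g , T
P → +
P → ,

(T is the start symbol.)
{ [P → , .] }

GOTO(I, ',') = CLOSURE({ [A → αX.β] : [A → α.Xβ] ∈ I, X = ',' })

Items with dot before ',', with the dot advanced:
  [P → . ,] → [P → , .]
Closure adds nothing (no advanced item has the dot before a non-terminal).

GOTO = { [P → , .] }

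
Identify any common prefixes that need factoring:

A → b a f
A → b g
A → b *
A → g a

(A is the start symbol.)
Left-factoring is needed when two productions for the same non-terminal
share a common prefix on the right-hand side.

Productions for A:
  A → b a f
  A → b g
  A → b *
  A → g a

Found common prefix 'b' in productions for A

Answer: Yes, A has productions with common prefix 'b'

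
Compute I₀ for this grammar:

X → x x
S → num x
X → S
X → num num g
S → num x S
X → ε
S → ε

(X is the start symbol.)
{ [S → . num x S], [S → . num x], [S → .], [X → . S], [X → . num num g], [X → . x x], [X → .], [X' → . X] }

First, augment the grammar with X' → X
I₀ = CLOSURE({ [X' → . X] }):
  [X' → . X] has the dot before X: add [X → . x x], [X → . S], [X → . num num g], [X → .]
  [X → . S] has the dot before S: add [S → . num x], [S → . num x S], [S → .]
No further items can be added.

I₀ = { [S → . num x S], [S → . num x], [S → .], [X → . S], [X → . num num g], [X → . x x], [X → .], [X' → . X] }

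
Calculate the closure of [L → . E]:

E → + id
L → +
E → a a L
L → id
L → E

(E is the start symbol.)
{ [E → . + id], [E → . a a L], [L → . E] }

To compute CLOSURE, for each item [A → α.Bβ] where B is a non-terminal, add [B → .γ] for all productions B → γ; repeat for the newly added items until nothing changes.

Start with: [L → . E]
  [L → . E] has the dot before E: add [E → . + id], [E → . a a L]
No further items can be added.

CLOSURE = { [E → . + id], [E → . a a L], [L → . E] }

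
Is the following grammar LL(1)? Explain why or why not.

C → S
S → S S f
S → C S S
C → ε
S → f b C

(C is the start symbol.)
No. Predict set conflict for C: { 'f' }

A grammar is LL(1) if for each non-terminal N with multiple productions, the predict sets of those productions are pairwise disjoint, where PREDICT(N → α) = (FIRST(α) \ {ε}) ∪ (FOLLOW(N) if α ⇒* ε).

Relevant sets:
  FIRST(S) = { 'f' }
  FIRST(C) = { 'f', ε }
  FOLLOW(C) = { $, 'f' }

For C:
  PREDICT(C → S) = { 'f' }
  PREDICT(C → ε) = { $, 'f' }
For S:
  PREDICT(S → S S f) = { 'f' }
  PREDICT(S → C S S) = { 'f' }
  PREDICT(S → f b C) = { 'f' }

Conflict found: Predict set conflict for C: { 'f' }
The grammar is NOT LL(1).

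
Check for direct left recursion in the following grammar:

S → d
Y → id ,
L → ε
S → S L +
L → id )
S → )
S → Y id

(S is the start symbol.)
S → d: starts with d
Y → id ,: starts with id
L → ε: starts with ε
S → S L +: LEFT RECURSIVE (starts with S)
L → id ): starts with id
S → ): starts with ')'
S → Y id: starts with Y

The grammar has direct left recursion on: S.

Answer: Yes, S is left-recursive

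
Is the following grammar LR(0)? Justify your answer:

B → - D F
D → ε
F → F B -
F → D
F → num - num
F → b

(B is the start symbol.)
No. Shift-reduce conflict between [D → .] and [F → . b]

A grammar is LR(0) if no state in the canonical LR(0) collection has:
  - both a shift item (dot before a terminal) and a complete item (shift-reduce conflict), or
  - two or more complete items (reduce-reduce conflict; the accept item [B' → B .] counts as a complete item here).

Augment with B' → B and build the canonical LR(0) collection (I0 = CLOSURE({[B' → . B]}), then GOTO on every symbol after a dot until no new states appear). It has 12 states:
  I0: { [B → . - D F], [B' → . B] }  — shift
  I1: { [B → - . D F], [D → .] }  — reduce
  I2: { [B' → B .] }  — accept
  I3: { [B → - D . F], [D → .], [F → . D], [F → . F B -], [F → . b], [F → . num - num] }  — shift, reduce
  I4: { [F → D .] }  — reduce
  I5: { [B → - D F .], [B → . - D F], [F → F . B -] }  — shift, reduce
  I6: { [F → b .] }  — reduce
  I7: { [F → num . - num] }  — shift
  I8: { [F → num - . num] }  — shift
  I9: { [F → num - num .] }  — reduce
  I10: { [F → F B . -] }  — shift
  I11: { [F → F B - .] }  — reduce

Conflict in state I3:
  Shift-reduce conflict between [D → .] and [F → . b]
So the grammar is NOT LR(0).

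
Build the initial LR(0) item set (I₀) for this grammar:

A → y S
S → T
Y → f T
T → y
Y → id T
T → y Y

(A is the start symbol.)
{ [A → . y S], [A' → . A] }

First, augment the grammar with A' → A
I₀ = CLOSURE({ [A' → . A] }):
  [A' → . A] has the dot before A: add [A → . y S]
No further items can be added.

I₀ = { [A → . y S], [A' → . A] }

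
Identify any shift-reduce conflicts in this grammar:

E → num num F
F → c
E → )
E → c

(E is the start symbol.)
Augment with E' → E and build the canonical LR(0) collection (I0 = CLOSURE({[E' → . E]}), then GOTO on every symbol after a dot until no new states appear). It has 8 states:
  I0: { [E → . )], [E → . c], [E → . num num F], [E' → . E] }  — shift
  I1: { [E → ) .] }  — reduce
  I2: { [E' → E .] }  — accept
  I3: { [E → c .] }  — reduce
  I4: { [E → num . num F] }  — shift
  I5: { [E → num num . F], [F → . c] }  — shift
  I6: { [E → num num F .] }  — reduce
  I7: { [F → c .] }  — reduce

No state contains both a complete item and a shift item.

Answer: No shift-reduce conflicts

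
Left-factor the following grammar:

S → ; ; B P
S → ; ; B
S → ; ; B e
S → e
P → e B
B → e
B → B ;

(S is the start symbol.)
S → ; ; B S'
S' → P
S' → ε
S' → e
S → e
P → e B
B → e
B → B ;

Left-factoring transforms A → αβ₁ | αβ₂ into A → αA' and A' → β₁ | β₂
(α is the longest common prefix among the alternatives). Repeat until
no nonterminal has two alternatives with a common prefix.

Round 1: S has alternatives sharing prefix '; ; B'. Introduce S': S → ; ; B S'
  Add: S' → P
  Add: S' → ε
  Add: S' → e

No remaining common prefixes — done.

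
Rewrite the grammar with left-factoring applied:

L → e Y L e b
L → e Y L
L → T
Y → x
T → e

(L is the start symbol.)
Left-factoring transforms A → αβ₁ | αβ₂ into A → αA' and A' → β₁ | β₂
(α is the longest common prefix among the alternatives). Repeat until
no nonterminal has two alternatives with a common prefix.

Round 1: L has alternatives sharing prefix 'e Y L'. Introduce L': L → e Y L L'
  Add: L' → e b
  Add: L' → ε

No remaining common prefixes — done.

Resulting grammar:
L → e Y L L'
L' → e b
L' → ε
L → T
Y → x
T → e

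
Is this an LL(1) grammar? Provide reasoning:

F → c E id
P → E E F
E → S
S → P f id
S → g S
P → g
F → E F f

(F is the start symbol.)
Relevant sets:
  FIRST(E) = { 'g' }
  FIRST(P) = { 'g' }

For F:
  PREDICT(F → c E id) = { 'c' }
  PREDICT(F → E F f) = { 'g' }
For P:
  PREDICT(P → E E F) = { 'g' }
  PREDICT(P → g) = { 'g' }
For S:
  PREDICT(S → P f id) = { 'g' }
  PREDICT(S → g S) = { 'g' }
E has a single production, so nothing to check there.

Conflict found: Predict set conflict for P: { 'g' }
The grammar is NOT LL(1).

Answer: No. Predict set conflict for P: { 'g' }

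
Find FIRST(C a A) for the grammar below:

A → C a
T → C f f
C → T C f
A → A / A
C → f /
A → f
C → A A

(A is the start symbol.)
{ 'f' }

FIRST sets of the non-terminals involved (from the grammar, by fixed-point iteration):
  FIRST(C) = { 'f' }

To compute FIRST(C a A), process the symbols left to right:
Symbol C is a non-terminal. Add FIRST(C) \ {ε} = { 'f' }
C is not nullable (ε ∉ FIRST(C)), so stop here.
FIRST(C a A) = { 'f' }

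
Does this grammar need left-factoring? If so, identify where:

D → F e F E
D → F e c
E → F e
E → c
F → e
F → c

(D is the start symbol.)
Yes, D has productions with common prefix 'F e'

Left-factoring is needed when two productions for the same non-terminal
share a common prefix on the right-hand side.

Productions for D:
  D → F e F E
  D → F e c
Productions for E:
  E → F e
  E → c
Productions for F:
  F → e
  F → c

Found common prefix 'F e' in productions for D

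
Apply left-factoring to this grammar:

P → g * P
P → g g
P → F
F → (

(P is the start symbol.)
P → g P'
P' → * P
P' → g
P → F
F → (

Left-factoring transforms A → αβ₁ | αβ₂ into A → αA' and A' → β₁ | β₂
(α is the longest common prefix among the alternatives). Repeat until
no nonterminal has two alternatives with a common prefix.

Round 1: P has alternatives sharing prefix 'g'. Introduce P': P → g P'
  Add: P' → * P
  Add: P' → g

No remaining common prefixes — done.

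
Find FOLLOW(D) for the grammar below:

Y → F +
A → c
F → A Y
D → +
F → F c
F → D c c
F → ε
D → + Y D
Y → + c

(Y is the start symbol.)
{ 'c' }

To compute FOLLOW(D), find every occurrence of D on a right-hand side N → α D β: add FIRST(β) \ {ε}, and if β is empty or nullable also add FOLLOW(N). Iterate to a fixed point.

In F → D c c: D is followed by c c, add FIRST(c c) \ {ε} = { 'c' }
In D → + Y D: D is at the end; this adds FOLLOW(D) to itself — nothing new

Taking the union: FOLLOW(D) = { 'c' }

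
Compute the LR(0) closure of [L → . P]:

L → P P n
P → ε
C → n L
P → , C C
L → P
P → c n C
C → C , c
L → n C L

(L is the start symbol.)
Start with: [L → . P]
  [L → . P] has the dot before P: add [P → .], [P → . , C C], [P → . c n C]
No further items can be added.

CLOSURE = { [L → . P], [P → . , C C], [P → . c n C], [P → .] }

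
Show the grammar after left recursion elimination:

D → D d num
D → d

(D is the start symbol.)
D → d D'
D' → d num D'
D' → ε

D is directly left-recursive. The standard transformation for
  A → A α₁ | ... | A α_m | β₁ | ... | β_n
is
  A  → β₁ A' | ... | β_n A'
  A' → α₁ A' | ... | α_m A' | ε

D → d becomes D → d D'
D → D d num becomes D' → d num D'
Add D' → ε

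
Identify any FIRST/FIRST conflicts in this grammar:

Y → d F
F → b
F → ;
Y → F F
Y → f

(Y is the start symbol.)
FIRST sets of the non-terminals at (or reachable through a nullable prefix from) the front of some alternative:
  FIRST(F) = { ';', 'b' }

Productions for Y:
  Y → d F: FIRST = { 'd' }
  Y → F F: FIRST = { ';', 'b' }
  Y → f: FIRST = { 'f' }
Productions for F:
  F → b: FIRST = { 'b' }
  F → ;: FIRST = { ';' }

All alternatives of each non-terminal have pairwise disjoint FIRST sets.

Answer: No FIRST/FIRST conflicts.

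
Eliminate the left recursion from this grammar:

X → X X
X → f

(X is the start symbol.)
X is directly left-recursive. The standard transformation for
  A → A α₁ | ... | A α_m | β₁ | ... | β_n
is
  A  → β₁ A' | ... | β_n A'
  A' → α₁ A' | ... | α_m A' | ε

X → f becomes X → f X'
X → X X becomes X' → X X'
Add X' → ε

Resulting grammar:
X → f X'
X' → X X'
X' → ε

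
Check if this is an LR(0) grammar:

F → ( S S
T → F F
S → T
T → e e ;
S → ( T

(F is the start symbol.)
A grammar is LR(0) if no state in the canonical LR(0) collection has:
  - both a shift item (dot before a terminal) and a complete item (shift-reduce conflict), or
  - two or more complete items (reduce-reduce conflict; the accept item [F' → F .] counts as a complete item here).

Augment with F' → F and build the canonical LR(0) collection (I0 = CLOSURE({[F' → . F]}), then GOTO on every symbol after a dot until no new states appear). It has 13 states:
  I0: { [F → . ( S S], [F' → . F] }  — shift
  I1: { [F → ( . S S], [F → . ( S S], [S → . ( T], [S → . T], [T → . F F], [T → . e e ;] }  — shift
  I2: { [F' → F .] }  — accept
  I3: { [F → ( . S S], [F → . ( S S], [S → ( . T], [S → . ( T], [S → . T], [T → . F F], [T → . e e ;] }  — shift
  I4: { [F → . ( S S], [T → F . F] }  — shift
  I5: { [F → ( S . S], [F → . ( S S], [S → . ( T], [S → . T], [T → . F F], [T → . e e ;] }  — shift
  I6: { [S → T .] }  — reduce
  I7: { [T → e . e ;] }  — shift
  I8: { [T → e e . ;] }  — shift
  I9: { [T → e e ; .] }  — reduce
  I10: { [F → ( S S .] }  — reduce
  I11: { [T → F F .] }  — reduce
  I12: { [S → ( T .], [S → T .] }  — 2 reduces

Conflict in state I12:
  Reduce-reduce conflict: [S → ( T .] and [S → T .]
So the grammar is NOT LR(0).

Answer: No. Reduce-reduce conflict: [S → ( T .] and [S → T .]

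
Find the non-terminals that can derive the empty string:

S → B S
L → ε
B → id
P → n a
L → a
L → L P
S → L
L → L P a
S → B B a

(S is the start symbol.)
{ 'L', 'S' }

A non-terminal is nullable if it can derive ε (the empty string): either it has an ε-production, or it has a production whose right-hand side consists entirely of nullable non-terminals.

ε-productions: L → ε
So L is immediately nullable.
S → L: every symbol on the right is nullable, so S is nullable too.
No further non-terminal can be added: every production for the remaining non-terminals contains a terminal or a non-nullable non-terminal.
Nullable = { 'L', 'S' }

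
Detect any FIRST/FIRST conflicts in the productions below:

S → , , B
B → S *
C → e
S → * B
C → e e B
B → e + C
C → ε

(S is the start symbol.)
FIRST sets of the non-terminals at (or reachable through a nullable prefix from) the front of some alternative:
  FIRST(S) = { '*', ',' }

Productions for S:
  S → , , B: FIRST = { ',' }
  S → * B: FIRST = { '*' }
Productions for B:
  B → S *: FIRST = { '*', ',' }
  B → e + C: FIRST = { 'e' }
Productions for C:
  C → e: FIRST = { 'e' }
  C → e e B: FIRST = { 'e' }
  C → ε: FIRST = { ε }

Conflict for C: C → e and C → e e B
  Overlap: { 'e' }

Answer: Yes. C → e / C → e e B on { 'e' }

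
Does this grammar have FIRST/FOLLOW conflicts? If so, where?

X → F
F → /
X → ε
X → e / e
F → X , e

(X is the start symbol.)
Yes. X → F with FOLLOW(X) on { ',' }

Nullable non-terminals: X.
FIRST sets used below: FIRST(F) = { ',', '/', 'e' }

X: nullable alternative(s) X → ε; FOLLOW(X) = { $, ',' }
  X → F: FIRST \ {ε} = { ',', '/', 'e' } — overlaps FOLLOW(X) on { ',' }: CONFLICT
  X → ε: FIRST \ {ε} = { } — this is the only nullable alternative, skip
  X → e / e: FIRST \ {ε} = { 'e' } — disjoint from FOLLOW(X)

F has no nullable alternative, so no FIRST/FOLLOW check is needed there.

So the grammar has 1 FIRST/FOLLOW conflict (marked CONFLICT above).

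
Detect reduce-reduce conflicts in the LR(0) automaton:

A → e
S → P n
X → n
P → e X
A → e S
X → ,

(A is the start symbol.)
Augment with A' → A and build the canonical LR(0) collection (I0 = CLOSURE({[A' → . A]}), then GOTO on every symbol after a dot until no new states appear). It has 10 states:
  I0: { [A → . e S], [A → . e], [A' → . A] }  — shift
  I1: { [A' → A .] }  — accept
  I2: { [A → e . S], [A → e .], [P → . e X], [S → . P n] }  — shift, reduce
  I3: { [S → P . n] }  — shift
  I4: { [A → e S .] }  — reduce
  I5: { [P → e . X], [X → . ,], [X → . n] }  — shift
  I6: { [X → , .] }  — reduce
  I7: { [P → e X .] }  — reduce
  I8: { [X → n .] }  — reduce
  I9: { [S → P n .] }  — reduce

No state contains more than one complete item.

Answer: No reduce-reduce conflicts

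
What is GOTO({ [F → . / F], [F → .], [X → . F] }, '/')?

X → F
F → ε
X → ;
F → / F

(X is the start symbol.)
{ [F → . / F], [F → .], [F → / . F] }

GOTO(I, '/') = CLOSURE({ [A → αX.β] : [A → α.Xβ] ∈ I, X = '/' })

Items with dot before '/', with the dot advanced:
  [F → . / F] → [F → / . F]
Closure of the advanced items:
  [F → / . F] has the dot before F: add [F → .], [F → . / F]

GOTO = { [F → . / F], [F → .], [F → / . F] }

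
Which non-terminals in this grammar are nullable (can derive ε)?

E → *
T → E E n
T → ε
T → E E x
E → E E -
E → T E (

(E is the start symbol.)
A non-terminal is nullable if it can derive ε (the empty string): either it has an ε-production, or it has a production whose right-hand side consists entirely of nullable non-terminals.

ε-productions: T → ε
So T is immediately nullable.
No further non-terminal can be added: every production for the remaining non-terminals contains a terminal or a non-nullable non-terminal.
Nullable = { 'T' }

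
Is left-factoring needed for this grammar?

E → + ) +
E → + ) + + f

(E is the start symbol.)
Left-factoring is needed when two productions for the same non-terminal
share a common prefix on the right-hand side.

Productions for E:
  E → + ) +
  E → + ) + + f

Found common prefix '+ ) +' in productions for E

Answer: Yes, E has productions with common prefix '+ ) +'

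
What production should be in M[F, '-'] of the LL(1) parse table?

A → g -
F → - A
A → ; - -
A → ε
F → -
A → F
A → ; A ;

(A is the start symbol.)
To find M[F, '-'], we find productions for F where '-' is in the predict set (PREDICT(N → α) = (FIRST(α) \ {ε}) ∪ (FOLLOW(N) if α ⇒* ε)).

F → - A: PREDICT = { '-' }
  '-' is in predict set, so this production goes in M[F, '-']
F → -: PREDICT = { '-' }
  '-' is in predict set, so this production goes in M[F, '-']

M[F, '-'] = F → - A, F → -  (a multiply-defined cell — the grammar is not LL(1))

Answer: F → - A, F → -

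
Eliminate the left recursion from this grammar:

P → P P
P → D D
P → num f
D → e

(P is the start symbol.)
P → D D P'
P → num f P'
P' → P P'
P' → ε
D → e

P is directly left-recursive. The standard transformation for
  A → A α₁ | ... | A α_m | β₁ | ... | β_n
is
  A  → β₁ A' | ... | β_n A'
  A' → α₁ A' | ... | α_m A' | ε

P → D D becomes P → D D P'
P → num f becomes P → num f P'
P → P P becomes P' → P P'
Add P' → ε

Productions for other non-terminals are unchanged:
  D → e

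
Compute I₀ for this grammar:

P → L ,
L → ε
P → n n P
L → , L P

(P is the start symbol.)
{ [L → . , L P], [L → .], [P → . L ,], [P → . n n P], [P' → . P] }

First, augment the grammar with P' → P
I₀ = CLOSURE({ [P' → . P] }):
  [P' → . P] has the dot before P: add [P → . L ,], [P → . n n P]
  [P → . L ,] has the dot before L: add [L → .], [L → . , L P]
No further items can be added.

I₀ = { [L → . , L P], [L → .], [P → . L ,], [P → . n n P], [P' → . P] }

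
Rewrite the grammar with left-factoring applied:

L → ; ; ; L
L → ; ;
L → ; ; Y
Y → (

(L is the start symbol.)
Left-factoring transforms A → αβ₁ | αβ₂ into A → αA' and A' → β₁ | β₂
(α is the longest common prefix among the alternatives). Repeat until
no nonterminal has two alternatives with a common prefix.

Round 1: L has alternatives sharing prefix '; ;'. Introduce L': L → ; ; L'
  Add: L' → ; L
  Add: L' → ε
  Add: L' → Y

No remaining common prefixes — done.

Resulting grammar:
L → ; ; L'
L' → ; L
L' → ε
L' → Y
Y → (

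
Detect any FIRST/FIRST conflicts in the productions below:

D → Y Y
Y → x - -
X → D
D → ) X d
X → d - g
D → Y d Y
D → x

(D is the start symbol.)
FIRST sets of the non-terminals at (or reachable through a nullable prefix from) the front of some alternative:
  FIRST(Y) = { 'x' }
  FIRST(D) = { ')', 'x' }

Productions for D:
  D → Y Y: FIRST = { 'x' }
  D → ) X d: FIRST = { ')' }
  D → Y d Y: FIRST = { 'x' }
  D → x: FIRST = { 'x' }
Productions for X:
  X → D: FIRST = { ')', 'x' }
  X → d - g: FIRST = { 'd' }
Y has only one production, so no FIRST/FIRST conflict is possible there.

Conflict for D: D → Y Y and D → Y d Y
  Overlap: { 'x' }
Conflict for D: D → Y Y and D → x
  Overlap: { 'x' }
Conflict for D: D → Y d Y and D → x
  Overlap: { 'x' }

Answer: Yes. D → Y Y / D → Y d Y on { 'x' }; D → Y Y / D → x on { 'x' }; D → Y d Y / D → x on { 'x' }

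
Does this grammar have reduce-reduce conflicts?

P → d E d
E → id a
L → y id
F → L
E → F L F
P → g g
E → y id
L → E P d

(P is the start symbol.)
A reduce-reduce conflict occurs when an LR(0) state has two complete items [A → α .] and [B → β .] — both call for a reduction, and with no lookahead the parser cannot choose between them.

Augment with P' → P and build the canonical LR(0) collection (I0 = CLOSURE({[P' → . P]}), then GOTO on every symbol after a dot until no new states appear). It has 18 states:
  I0: { [P → . d E d], [P → . g g], [P' → . P] }  — shift
  I1: { [P' → P .] }  — accept
  I2: { [E → . F L F], [E → . id a], [E → . y id], [F → . L], [L → . E P d], [L → . y id], [P → d . E d] }  — shift
  I3: { [P → g . g] }  — shift
  I4: { [P → g g .] }  — reduce
  I5: { [L → E . P d], [P → . d E d], [P → . g g], [P → d E . d] }  — shift
  I6: { [E → . F L F], [E → . id a], [E → . y id], [E → F . L F], [F → . L], [L → . E P d], [L → . y id] }  — shift
  I7: { [F → L .] }  — reduce
  I8: { [E → id . a] }  — shift
  I9: { [E → y . id], [L → y . id] }  — shift
  I10: { [E → y id .], [L → y id .] }  — 2 reduces
  I11: { [E → id a .] }  — reduce
  I12: { [L → E . P d], [P → . d E d], [P → . g g] }  — shift
  I13: { [E → . F L F], [E → . id a], [E → . y id], [E → F L . F], [F → . L], [F → L .], [L → . E P d], [L → . y id] }  — shift, reduce
  I14: { [E → . F L F], [E → . id a], [E → . y id], [E → F . L F], [E → F L F .], [F → . L], [L → . E P d], [L → . y id] }  — shift, reduce
  I15: { [L → E P . d] }  — shift
  I16: { [L → E P d .] }  — reduce
  I17: { [E → . F L F], [E → . id a], [E → . y id], [F → . L], [L → . E P d], [L → . y id], [P → d . E d], [P → d E d .] }  — shift, reduce

I10 contains complete items [E → y id .], [L → y id .] — reduce-reduce conflict.

Answer: Yes — I10: [E → y id .] vs [L → y id .]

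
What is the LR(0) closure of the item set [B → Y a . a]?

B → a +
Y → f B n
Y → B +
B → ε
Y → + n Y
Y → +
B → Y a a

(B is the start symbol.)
{ [B → Y a . a] }

To compute CLOSURE, for each item [A → α.Bβ] where B is a non-terminal, add [B → .γ] for all productions B → γ; repeat for the newly added items until nothing changes.

Start with: [B → Y a . a]
The dot precedes the terminal a, so nothing is added.

CLOSURE = { [B → Y a . a] }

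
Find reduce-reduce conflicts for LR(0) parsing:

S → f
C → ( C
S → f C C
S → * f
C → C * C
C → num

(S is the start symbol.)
A reduce-reduce conflict occurs when an LR(0) state has two complete items [A → α .] and [B → β .] — both call for a reduction, and with no lookahead the parser cannot choose between them.

Augment with S' → S and build the canonical LR(0) collection (I0 = CLOSURE({[S' → . S]}), then GOTO on every symbol after a dot until no new states appear). It has 12 states:
  I0: { [S → . * f], [S → . f C C], [S → . f], [S' → . S] }  — shift
  I1: { [S → * . f] }  — shift
  I2: { [S' → S .] }  — accept
  I3: { [C → . ( C], [C → . C * C], [C → . num], [S → f . C C], [S → f .] }  — shift, reduce
  I4: { [C → ( . C], [C → . ( C], [C → . C * C], [C → . num] }  — shift
  I5: { [C → . ( C], [C → . C * C], [C → . num], [C → C . * C], [S → f C . C] }  — shift
  I6: { [C → num .] }  — reduce
  I7: { [C → . ( C], [C → . C * C], [C → . num], [C → C * . C] }  — shift
  I8: { [C → C . * C], [S → f C C .] }  — shift, reduce
  I9: { [C → C * C .], [C → C . * C] }  — shift, reduce
  I10: { [C → ( C .], [C → C . * C] }  — shift, reduce
  I11: { [S → * f .] }  — reduce

No state contains more than one complete item.

Answer: No reduce-reduce conflicts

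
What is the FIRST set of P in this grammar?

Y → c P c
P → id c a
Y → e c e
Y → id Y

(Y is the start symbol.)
To compute FIRST(P), examine every production with P on the left-hand side, reading each right-hand side left to right until a non-nullable symbol is reached.

From P → id c a:
  - id is a terminal: add 'id' and stop

Collecting: FIRST(P) = { 'id' }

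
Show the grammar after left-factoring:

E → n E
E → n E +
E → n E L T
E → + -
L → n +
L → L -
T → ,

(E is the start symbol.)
Left-factoring transforms A → αβ₁ | αβ₂ into A → αA' and A' → β₁ | β₂
(α is the longest common prefix among the alternatives). Repeat until
no nonterminal has two alternatives with a common prefix.

Round 1: E has alternatives sharing prefix 'n E'. Introduce E': E → n E E'
  Add: E' → ε
  Add: E' → +
  Add: E' → L T

No remaining common prefixes — done.

Resulting grammar:
E → n E E'
E' → ε
E' → +
E' → L T
E → + -
L → n +
L → L -
T → ,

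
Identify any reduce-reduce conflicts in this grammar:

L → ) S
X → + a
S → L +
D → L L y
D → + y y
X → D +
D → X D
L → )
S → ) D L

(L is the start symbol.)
A reduce-reduce conflict occurs when an LR(0) state has two complete items [A → α .] and [B → β .] — both call for a reduction, and with no lookahead the parser cannot choose between them.

Augment with L' → L and build the canonical LR(0) collection (I0 = CLOSURE({[L' → . L]}), then GOTO on every symbol after a dot until no new states appear). It has 20 states:
  I0: { [L → . ) S], [L → . )], [L' → . L] }  — shift
  I1: { [L → ) . S], [L → ) .], [L → . ) S], [L → . )], [S → . ) D L], [S → . L +] }  — shift, reduce
  I2: { [L' → L .] }  — accept
  I3: { [D → . + y y], [D → . L L y], [D → . X D], [L → ) . S], [L → ) .], [L → . ) S], [L → . )], [S → ) . D L], [S → . ) D L], [S → . L +], [X → . + a], [X → . D +] }  — shift, reduce
  I4: { [S → L . +] }  — shift
  I5: { [L → ) S .] }  — reduce
  I6: { [S → L + .] }  — reduce
  I7: { [D → + . y y], [X → + . a] }  — shift
  I8: { [L → . ) S], [L → . )], [S → ) D . L], [X → D . +] }  — shift
  I9: { [D → L . L y], [L → . ) S], [L → . )], [S → L . +] }  — shift
  I10: { [D → . + y y], [D → . L L y], [D → . X D], [D → X . D], [L → . ) S], [L → . )], [X → . + a], [X → . D +] }  — shift
  I11: { [D → X D .], [X → D . +] }  — shift, reduce
  I12: { [D → L . L y], [L → . ) S], [L → . )] }  — shift
  I13: { [D → L L . y] }  — shift
  I14: { [D → L L y .] }  — reduce
  I15: { [X → D + .] }  — reduce
  I16: { [S → ) D L .] }  — reduce
  I17: { [X → + a .] }  — reduce
  I18: { [D → + y . y] }  — shift
  I19: { [D → + y y .] }  — reduce

No state contains more than one complete item.

Answer: No reduce-reduce conflicts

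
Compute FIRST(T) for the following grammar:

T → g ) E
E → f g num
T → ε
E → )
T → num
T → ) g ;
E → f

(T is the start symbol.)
To compute FIRST(T), examine every production with T on the left-hand side, reading each right-hand side left to right until a non-nullable symbol is reached.

From T → g ) E:
  - g is a terminal: add 'g' and stop
From T → ε:
  - ε-production, so ε ∈ FIRST(T)
From T → num:
  - num is a terminal: add 'num' and stop
From T → ) g ;:
  - ')' is a terminal: add ')' and stop

Collecting: FIRST(T) = { ')', 'g', 'num', ε }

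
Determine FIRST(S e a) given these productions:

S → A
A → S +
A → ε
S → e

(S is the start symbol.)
{ '+', 'e' }

FIRST sets of the non-terminals involved (from the grammar, by fixed-point iteration):
  FIRST(S) = { '+', 'e', ε }

To compute FIRST(S e a), process the symbols left to right:
Symbol S is a non-terminal. Add FIRST(S) \ {ε} = { '+', 'e' }
S is nullable (ε ∈ FIRST(S)), continue to the next symbol.
Symbol e is a terminal. Add 'e' and stop.
FIRST(S e a) = { '+', 'e' }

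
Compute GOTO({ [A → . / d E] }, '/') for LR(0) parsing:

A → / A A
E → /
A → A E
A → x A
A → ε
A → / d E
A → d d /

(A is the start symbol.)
GOTO(I, '/') = CLOSURE({ [A → αX.β] : [A → α.Xβ] ∈ I, X = '/' })

Items with dot before '/', with the dot advanced:
  [A → . / d E] → [A → / . d E]
Closure adds nothing (no advanced item has the dot before a non-terminal).

GOTO = { [A → / . d E] }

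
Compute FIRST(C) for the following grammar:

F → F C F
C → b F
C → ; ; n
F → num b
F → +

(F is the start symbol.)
From C → b F:
  - b is a terminal: add 'b' and stop
From C → ; ; n:
  - ';' is a terminal: add ';' and stop

Collecting: FIRST(C) = { ';', 'b' }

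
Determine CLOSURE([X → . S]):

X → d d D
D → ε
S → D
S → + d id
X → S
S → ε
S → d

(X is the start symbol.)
{ [D → .], [S → . + d id], [S → . D], [S → . d], [S → .], [X → . S] }

To compute CLOSURE, for each item [A → α.Bβ] where B is a non-terminal, add [B → .γ] for all productions B → γ; repeat for the newly added items until nothing changes.

Start with: [X → . S]
  [X → . S] has the dot before S: add [S → . D], [S → . + d id], [S → .], [S → . d]
  [S → . D] has the dot before D: add [D → .]
No further items can be added.

CLOSURE = { [D → .], [S → . + d id], [S → . D], [S → . d], [S → .], [X → . S] }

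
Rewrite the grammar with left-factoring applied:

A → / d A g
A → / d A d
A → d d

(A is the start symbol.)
A → / d A A'
A' → g
A' → d
A → d d

Left-factoring transforms A → αβ₁ | αβ₂ into A → αA' and A' → β₁ | β₂
(α is the longest common prefix among the alternatives). Repeat until
no nonterminal has two alternatives with a common prefix.

Round 1: A has alternatives sharing prefix '/ d A'. Introduce A': A → / d A A'
  Add: A' → g
  Add: A' → d

No remaining common prefixes — done.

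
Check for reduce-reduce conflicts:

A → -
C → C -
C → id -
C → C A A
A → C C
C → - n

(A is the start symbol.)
Yes — I6: [A → - .] vs [C → C - .]

A reduce-reduce conflict occurs when an LR(0) state has two complete items [A → α .] and [B → β .] — both call for a reduction, and with no lookahead the parser cannot choose between them.

Augment with A' → A and build the canonical LR(0) collection (I0 = CLOSURE({[A' → . A]}), then GOTO on every symbol after a dot until no new states appear). It has 11 states:
  I0: { [A → . -], [A → . C C], [A' → . A], [C → . - n], [C → . C -], [C → . C A A], [C → . id -] }  — shift
  I1: { [A → - .], [C → - . n] }  — shift, reduce
  I2: { [A' → A .] }  — accept
  I3: { [A → . -], [A → . C C], [A → C . C], [C → . - n], [C → . C -], [C → . C A A], [C → . id -], [C → C . -], [C → C . A A] }  — shift
  I4: { [C → id . -] }  — shift
  I5: { [C → id - .] }  — reduce
  I6: { [A → - .], [C → - . n], [C → C - .] }  — shift, 2 reduces
  I7: { [A → . -], [A → . C C], [C → . - n], [C → . C -], [C → . C A A], [C → . id -], [C → C A . A] }  — shift
  I8: { [A → . -], [A → . C C], [A → C . C], [A → C C .], [C → . - n], [C → . C -], [C → . C A A], [C → . id -], [C → C . -], [C → C . A A] }  — shift, reduce
  I9: { [C → C A A .] }  — reduce
  I10: { [C → - n .] }  — reduce

I6 contains complete items [A → - .], [C → C - .] — reduce-reduce conflict.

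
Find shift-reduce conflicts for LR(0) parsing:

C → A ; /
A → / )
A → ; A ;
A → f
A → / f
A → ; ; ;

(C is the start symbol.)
Yes — I11: [A → ; ; ; .] vs [A → . / )]

A shift-reduce conflict occurs when an LR(0) state has both:
  - a complete (reduce) item [A → α .] (dot at the end), and
  - a shift item [B → β . c γ] (dot before a terminal).

Augment with C' → C and build the canonical LR(0) collection (I0 = CLOSURE({[C' → . C]}), then GOTO on every symbol after a dot until no new states appear). It has 14 states:
  I0: { [A → . / )], [A → . / f], [A → . ; ; ;], [A → . ; A ;], [A → . f], [C → . A ; /], [C' → . C] }  — shift
  I1: { [A → / . )], [A → / . f] }  — shift
  I2: { [A → . / )], [A → . / f], [A → . ; ; ;], [A → . ; A ;], [A → . f], [A → ; . ; ;], [A → ; . A ;] }  — shift
  I3: { [C → A . ; /] }  — shift
  I4: { [C' → C .] }  — accept
  I5: { [A → f .] }  — reduce
  I6: { [C → A ; . /] }  — shift
  I7: { [C → A ; / .] }  — reduce
  I8: { [A → . / )], [A → . / f], [A → . ; ; ;], [A → . ; A ;], [A → . f], [A → ; . ; ;], [A → ; . A ;], [A → ; ; . ;] }  — shift
  I9: { [A → ; A . ;] }  — shift
  I10: { [A → ; A ; .] }  — reduce
  I11: { [A → . / )], [A → . / f], [A → . ; ; ;], [A → . ; A ;], [A → . f], [A → ; . ; ;], [A → ; . A ;], [A → ; ; . ;], [A → ; ; ; .] }  — shift, reduce
  I12: { [A → / ) .] }  — reduce
  I13: { [A → / f .] }  — reduce

I11 contains reduce item [A → ; ; ; .] and shift items [A → . / )], [A → . / f], [A → . ; ; ;], [A → ; . ; ;], [A → ; ; . ;], [A → . ; A ;], [A → . f] — shift-reduce conflict.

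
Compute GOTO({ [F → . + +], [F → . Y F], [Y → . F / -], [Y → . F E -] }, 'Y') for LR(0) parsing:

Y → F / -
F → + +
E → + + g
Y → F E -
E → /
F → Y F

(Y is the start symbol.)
{ [F → . + +], [F → . Y F], [F → Y . F], [Y → . F / -], [Y → . F E -] }

GOTO(I, 'Y') = CLOSURE({ [A → αX.β] : [A → α.Xβ] ∈ I, X = 'Y' })

Items with dot before 'Y', with the dot advanced:
  [F → . Y F] → [F → Y . F]
Closure of the advanced items:
  [F → Y . F] has the dot before F: add [F → . + +], [F → . Y F]
  [F → . Y F] has the dot before Y: add [Y → . F / -], [Y → . F E -]

GOTO = { [F → . + +], [F → . Y F], [F → Y . F], [Y → . F / -], [Y → . F E -] }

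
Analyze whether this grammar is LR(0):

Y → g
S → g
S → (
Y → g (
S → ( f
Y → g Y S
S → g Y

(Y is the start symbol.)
Augment with Y' → Y and build the canonical LR(0) collection (I0 = CLOSURE({[Y' → . Y]}), then GOTO on every symbol after a dot until no new states appear). It has 10 states:
  I0: { [Y → . g (], [Y → . g Y S], [Y → . g], [Y' → . Y] }  — shift
  I1: { [Y' → Y .] }  — accept
  I2: { [Y → . g (], [Y → . g Y S], [Y → . g], [Y → g . (], [Y → g . Y S], [Y → g .] }  — shift, reduce
  I3: { [Y → g ( .] }  — reduce
  I4: { [S → . ( f], [S → . (], [S → . g Y], [S → . g], [Y → g Y . S] }  — shift
  I5: { [S → ( . f], [S → ( .] }  — shift, reduce
  I6: { [Y → g Y S .] }  — reduce
  I7: { [S → g . Y], [S → g .], [Y → . g (], [Y → . g Y S], [Y → . g] }  — shift, reduce
  I8: { [S → g Y .] }  — reduce
  I9: { [S → ( f .] }  — reduce

Conflict in state I2:
  Shift-reduce conflict between [Y → g .] and [Y → . g]
So the grammar is NOT LR(0).

Answer: No. Shift-reduce conflict between [Y → g .] and [Y → . g]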